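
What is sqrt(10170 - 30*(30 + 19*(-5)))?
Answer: 2*sqrt(3030) ≈ 110.09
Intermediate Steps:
sqrt(10170 - 30*(30 + 19*(-5))) = sqrt(10170 - 30*(30 - 95)) = sqrt(10170 - 30*(-65)) = sqrt(10170 + 1950) = sqrt(12120) = 2*sqrt(3030)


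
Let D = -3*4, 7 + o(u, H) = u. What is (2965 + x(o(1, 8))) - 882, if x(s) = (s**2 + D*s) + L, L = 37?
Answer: 2228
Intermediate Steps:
o(u, H) = -7 + u
D = -12
x(s) = 37 + s**2 - 12*s (x(s) = (s**2 - 12*s) + 37 = 37 + s**2 - 12*s)
(2965 + x(o(1, 8))) - 882 = (2965 + (37 + (-7 + 1)**2 - 12*(-7 + 1))) - 882 = (2965 + (37 + (-6)**2 - 12*(-6))) - 882 = (2965 + (37 + 36 + 72)) - 882 = (2965 + 145) - 882 = 3110 - 882 = 2228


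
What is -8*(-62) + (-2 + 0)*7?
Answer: 482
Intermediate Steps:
-8*(-62) + (-2 + 0)*7 = 496 - 2*7 = 496 - 14 = 482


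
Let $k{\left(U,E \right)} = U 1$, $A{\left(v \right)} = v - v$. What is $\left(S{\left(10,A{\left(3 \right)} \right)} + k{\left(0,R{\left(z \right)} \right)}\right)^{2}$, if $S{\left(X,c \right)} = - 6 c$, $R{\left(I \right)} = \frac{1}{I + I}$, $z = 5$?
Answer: $0$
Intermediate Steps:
$A{\left(v \right)} = 0$
$R{\left(I \right)} = \frac{1}{2 I}$
$k{\left(U,E \right)} = U$
$\left(S{\left(10,A{\left(3 \right)} \right)} + k{\left(0,R{\left(z \right)} \right)}\right)^{2} = \left(\left(-6\right) 0 + 0\right)^{2} = \left(0 + 0\right)^{2} = 0^{2} = 0$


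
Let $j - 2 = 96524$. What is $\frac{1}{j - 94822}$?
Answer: $\frac{1}{1704} \approx 0.00058685$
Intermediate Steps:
$j = 96526$ ($j = 2 + 96524 = 96526$)
$\frac{1}{j - 94822} = \frac{1}{96526 - 94822} = \frac{1}{1704}$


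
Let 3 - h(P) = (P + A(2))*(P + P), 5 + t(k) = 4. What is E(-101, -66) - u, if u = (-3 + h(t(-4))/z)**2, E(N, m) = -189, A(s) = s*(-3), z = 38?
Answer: -288541/1444 ≈ -199.82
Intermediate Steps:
t(k) = -1 (t(k) = -5 + 4 = -1)
A(s) = -3*s
h(P) = 3 - 2*P*(-6 + P) (h(P) = 3 - (P - 3*2)*(P + P) = 3 - (P - 6)*2*P = 3 - (-6 + P)*2*P = 3 - 2*P*(-6 + P))
u = 15625/1444 (u = (-3 + (3 - 2*(-1)**2 + 12*(-1))/38)**2 = (-3 + (3 - 2*1 - 12)*(1/38))**2 = (-3 + (3 - 2 - 12)*(1/38))**2 = (-3 - 11*1/38)**2 = (-3 - 11/38)**2 = (-125/38)**2 = 15625/1444 ≈ 10.821)
E(-101, -66) - u = -189 - 1*15625/1444 = -189 - 15625/1444 = -288541/1444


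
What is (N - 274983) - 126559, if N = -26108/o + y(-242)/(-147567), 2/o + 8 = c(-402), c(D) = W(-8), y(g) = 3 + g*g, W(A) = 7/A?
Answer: -168632571085/590268 ≈ -2.8569e+5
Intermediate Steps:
y(g) = 3 + g**2
c(D) = -7/8 (c(D) = 7/(-8) = 7*(-1/8) = -7/8)
o = -16/71 (o = 2/(-8 - 7/8) = 2/(-71/8) = 2*(-8/71) = -16/71 ≈ -0.22535)
N = 68384822171/590268 (N = -26108/(-16/71) + (3 + (-242)**2)/(-147567) = -26108*(-71/16) + (3 + 58564)*(-1/147567) = 463417/4 + 58567*(-1/147567) = 463417/4 - 58567/147567 = 68384822171/590268 ≈ 1.1585e+5)
(N - 274983) - 126559 = (68384822171/590268 - 274983) - 126559 = -93928843273/590268 - 126559 = -168632571085/590268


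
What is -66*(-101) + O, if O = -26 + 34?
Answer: 6674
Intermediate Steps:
O = 8
-66*(-101) + O = -66*(-101) + 8 = 6666 + 8 = 6674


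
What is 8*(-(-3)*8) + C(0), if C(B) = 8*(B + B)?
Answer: 192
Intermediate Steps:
C(B) = 16*B (C(B) = 8*(2*B) = 16*B)
8*(-(-3)*8) + C(0) = 8*(-(-3)*8) + 16*0 = 8*(-3*(-8)) + 0 = 8*24 + 0 = 192 + 0 = 192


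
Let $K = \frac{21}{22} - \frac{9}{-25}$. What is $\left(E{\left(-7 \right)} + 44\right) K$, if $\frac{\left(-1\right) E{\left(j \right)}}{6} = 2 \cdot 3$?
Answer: $\frac{2892}{275} \approx 10.516$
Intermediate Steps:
$E{\left(j \right)} = -36$ ($E{\left(j \right)} = - 6 \cdot 2 \cdot 3 = \left(-6\right) 6 = -36$)
$K = \frac{723}{550}$ ($K = 21 \cdot \frac{1}{22} - - \frac{9}{25} = \frac{21}{22} + \frac{9}{25} = \frac{723}{550} \approx 1.3145$)
$\left(E{\left(-7 \right)} + 44\right) K = \left(-36 + 44\right) \frac{723}{550} = 8 \cdot \frac{723}{550} = \frac{2892}{275}$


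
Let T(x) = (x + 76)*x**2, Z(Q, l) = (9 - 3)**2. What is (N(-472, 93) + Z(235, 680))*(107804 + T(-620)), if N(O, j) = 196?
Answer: -48489344672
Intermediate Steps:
Z(Q, l) = 36 (Z(Q, l) = 6**2 = 36)
T(x) = x**2*(76 + x) (T(x) = (76 + x)*x**2 = x**2*(76 + x))
(N(-472, 93) + Z(235, 680))*(107804 + T(-620)) = (196 + 36)*(107804 + (-620)**2*(76 - 620)) = 232*(107804 + 384400*(-544)) = 232*(107804 - 209113600) = 232*(-209005796) = -48489344672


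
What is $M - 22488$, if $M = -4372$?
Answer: $-26860$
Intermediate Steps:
$M - 22488 = -4372 - 22488 = -26860$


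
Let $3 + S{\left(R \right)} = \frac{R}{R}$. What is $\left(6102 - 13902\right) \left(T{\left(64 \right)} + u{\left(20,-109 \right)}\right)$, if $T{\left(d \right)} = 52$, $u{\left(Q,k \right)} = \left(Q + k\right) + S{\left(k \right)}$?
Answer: $304200$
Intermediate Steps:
$S{\left(R \right)} = -2$ ($S{\left(R \right)} = -3 + \frac{R}{R} = -3 + 1 = -2$)
$u{\left(Q,k \right)} = -2 + Q + k$ ($u{\left(Q,k \right)} = \left(Q + k\right) - 2 = -2 + Q + k$)
$\left(6102 - 13902\right) \left(T{\left(64 \right)} + u{\left(20,-109 \right)}\right) = \left(6102 - 13902\right) \left(52 - 91\right) = \left(6102 + \left(-16293 + 2391\right)\right) \left(52 - 91\right) = \left(6102 - 13902\right) \left(-39\right) = \left(-7800\right) \left(-39\right) = 304200$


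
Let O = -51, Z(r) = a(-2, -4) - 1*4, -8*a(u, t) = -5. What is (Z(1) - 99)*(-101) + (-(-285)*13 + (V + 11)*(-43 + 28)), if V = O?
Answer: 117159/8 ≈ 14645.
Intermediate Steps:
a(u, t) = 5/8 (a(u, t) = -⅛*(-5) = 5/8)
Z(r) = -27/8 (Z(r) = 5/8 - 1*4 = 5/8 - 4 = -27/8)
V = -51
(Z(1) - 99)*(-101) + (-(-285)*13 + (V + 11)*(-43 + 28)) = (-27/8 - 99)*(-101) + (-(-285)*13 + (-51 + 11)*(-43 + 28)) = -819/8*(-101) + (-95*(-39) - 40*(-15)) = 82719/8 + (3705 + 600) = 82719/8 + 4305 = 117159/8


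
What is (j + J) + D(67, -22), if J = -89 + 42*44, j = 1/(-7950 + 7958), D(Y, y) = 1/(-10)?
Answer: 70361/40 ≈ 1759.0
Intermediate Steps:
D(Y, y) = -⅒
j = ⅛ (j = 1/8 = ⅛ ≈ 0.12500)
J = 1759 (J = -89 + 1848 = 1759)
(j + J) + D(67, -22) = (⅛ + 1759) - ⅒ = 14073/8 - ⅒ = 70361/40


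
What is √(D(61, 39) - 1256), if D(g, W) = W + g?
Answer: 34*I ≈ 34.0*I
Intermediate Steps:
√(D(61, 39) - 1256) = √((39 + 61) - 1256) = √(100 - 1256) = √(-1156) = 34*I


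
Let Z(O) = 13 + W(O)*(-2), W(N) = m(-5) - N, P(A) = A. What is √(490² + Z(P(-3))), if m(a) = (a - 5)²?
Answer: √239907 ≈ 489.80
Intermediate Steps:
m(a) = (-5 + a)²
W(N) = 100 - N (W(N) = (-5 - 5)² - N = (-10)² - N = 100 - N)
Z(O) = -187 + 2*O (Z(O) = 13 + (100 - O)*(-2) = 13 + (-200 + 2*O) = -187 + 2*O)
√(490² + Z(P(-3))) = √(490² + (-187 + 2*(-3))) = √(240100 + (-187 - 6)) = √(240100 - 193) = √239907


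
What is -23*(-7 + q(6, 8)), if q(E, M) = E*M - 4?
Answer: -851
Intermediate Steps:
q(E, M) = -4 + E*M
-23*(-7 + q(6, 8)) = -23*(-7 + (-4 + 6*8)) = -23*(-7 + (-4 + 48)) = -23*(-7 + 44) = -23*37 = -851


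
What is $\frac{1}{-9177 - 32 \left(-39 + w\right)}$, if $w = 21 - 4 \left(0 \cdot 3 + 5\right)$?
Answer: $- \frac{1}{7961} \approx -0.00012561$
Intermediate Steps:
$w = 1$ ($w = 21 - 4 \left(0 + 5\right) = 21 - 20 = 1$)
$\frac{1}{-9177 - 32 \left(-39 + w\right)} = \frac{1}{-9177 - 32 \left(-39 + 1\right)} = \frac{1}{-9177 - -1216} = \frac{1}{-9177 + 1216} = \frac{1}{-7961} = - \frac{1}{7961}$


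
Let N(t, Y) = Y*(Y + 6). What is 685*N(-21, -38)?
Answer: 832960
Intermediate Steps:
N(t, Y) = Y*(6 + Y)
685*N(-21, -38) = 685*(-38*(6 - 38)) = 685*(-38*(-32)) = 685*1216 = 832960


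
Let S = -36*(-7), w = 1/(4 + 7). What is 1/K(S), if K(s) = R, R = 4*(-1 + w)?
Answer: -11/40 ≈ -0.27500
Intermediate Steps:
w = 1/11 ≈ 0.090909
R = -40/11 (R = 4*(-1 + 1/11) = 4*(-10/11) = -40/11 ≈ -3.6364)
S = 252
K(s) = -40/11
1/K(S) = 1/(-40/11) = -11/40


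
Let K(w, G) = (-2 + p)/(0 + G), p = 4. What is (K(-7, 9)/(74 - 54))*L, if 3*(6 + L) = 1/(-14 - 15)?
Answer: -523/7830 ≈ -0.066794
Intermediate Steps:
K(w, G) = 2/G (K(w, G) = (-2 + 4)/(0 + G) = 2/G)
L = -523/87 (L = -6 + 1/(3*(-14 - 15)) = -6 + (1/3)/(-29) = -6 + (1/3)*(-1/29) = -6 - 1/87 = -523/87 ≈ -6.0115)
(K(-7, 9)/(74 - 54))*L = ((2/9)/(74 - 54))*(-523/87) = ((2*(1/9))/20)*(-523/87) = ((2/9)*(1/20))*(-523/87) = (1/90)*(-523/87) = -523/7830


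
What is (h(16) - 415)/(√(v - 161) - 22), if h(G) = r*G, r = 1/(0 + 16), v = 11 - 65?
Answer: 3036/233 + 138*I*√215/233 ≈ 13.03 + 8.6844*I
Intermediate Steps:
v = -54
r = 1/16 ≈ 0.062500
h(G) = G/16
(h(16) - 415)/(√(v - 161) - 22) = ((1/16)*16 - 415)/(√(-54 - 161) - 22) = (1 - 415)/(√(-215) - 22) = -414/(I*√215 - 22) = -414/(-22 + I*√215)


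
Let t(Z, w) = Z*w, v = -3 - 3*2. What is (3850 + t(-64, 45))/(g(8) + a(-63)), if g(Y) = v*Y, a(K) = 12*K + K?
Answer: -970/891 ≈ -1.0887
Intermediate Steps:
a(K) = 13*K
v = -9 (v = -3 - 6 = -9)
g(Y) = -9*Y
(3850 + t(-64, 45))/(g(8) + a(-63)) = (3850 - 64*45)/(-9*8 + 13*(-63)) = (3850 - 2880)/(-72 - 819) = 970/(-891) = 970*(-1/891) = -970/891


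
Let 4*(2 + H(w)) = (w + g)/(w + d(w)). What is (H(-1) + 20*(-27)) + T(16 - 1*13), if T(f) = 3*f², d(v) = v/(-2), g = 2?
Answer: -1031/2 ≈ -515.50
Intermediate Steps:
d(v) = -v/2 (d(v) = v*(-½) = -v/2)
H(w) = -2 + (2 + w)/(2*w) (H(w) = -2 + ((w + 2)/(w - w/2))/4 = -2 + ((2 + w)/((w/2)))/4 = -2 + ((2 + w)*(2/w))/4 = -2 + (2*(2 + w)/w)/4 = -2 + (2 + w)/(2*w))
(H(-1) + 20*(-27)) + T(16 - 1*13) = ((-3/2 + 1/(-1)) + 20*(-27)) + 3*(16 - 1*13)² = ((-3/2 - 1) - 540) + 3*(16 - 13)² = (-5/2 - 540) + 3*3² = -1085/2 + 3*9 = -1085/2 + 27 = -1031/2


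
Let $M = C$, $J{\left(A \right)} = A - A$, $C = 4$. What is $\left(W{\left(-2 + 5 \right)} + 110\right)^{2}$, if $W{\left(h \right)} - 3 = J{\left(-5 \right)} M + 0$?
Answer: $12769$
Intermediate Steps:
$J{\left(A \right)} = 0$
$M = 4$
$W{\left(h \right)} = 3$ ($W{\left(h \right)} = 3 + \left(0 \cdot 4 + 0\right) = 3 + \left(0 + 0\right) = 3 + 0 = 3$)
$\left(W{\left(-2 + 5 \right)} + 110\right)^{2} = \left(3 + 110\right)^{2} = 113^{2} = 12769$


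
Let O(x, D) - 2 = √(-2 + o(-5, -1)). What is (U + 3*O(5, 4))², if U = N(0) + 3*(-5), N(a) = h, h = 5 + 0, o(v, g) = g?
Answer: (4 - 3*I*√3)² ≈ -11.0 - 41.569*I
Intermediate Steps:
h = 5
N(a) = 5
O(x, D) = 2 + I*√3 (O(x, D) = 2 + √(-2 - 1) = 2 + √(-3) = 2 + I*√3)
U = -10 (U = 5 + 3*(-5) = 5 - 15 = -10)
(U + 3*O(5, 4))² = (-10 + 3*(2 + I*√3))² = (-10 + (6 + 3*I*√3))² = (-4 + 3*I*√3)²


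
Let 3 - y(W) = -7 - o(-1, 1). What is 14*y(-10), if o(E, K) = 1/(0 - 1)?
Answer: 126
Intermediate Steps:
o(E, K) = -1 (o(E, K) = 1/(-1) = -1)
y(W) = 9 (y(W) = 3 - (-7 - 1*(-1)) = 3 - (-7 + 1) = 3 - 1*(-6) = 3 + 6 = 9)
14*y(-10) = 14*9 = 126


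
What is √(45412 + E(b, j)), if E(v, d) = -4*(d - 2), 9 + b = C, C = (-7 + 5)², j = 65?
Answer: 2*√11290 ≈ 212.51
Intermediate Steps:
C = 4 (C = (-2)² = 4)
b = -5 (b = -9 + 4 = -5)
E(v, d) = 8 - 4*d (E(v, d) = -4*(-2 + d) = 8 - 4*d)
√(45412 + E(b, j)) = √(45412 + (8 - 4*65)) = √(45412 + (8 - 260)) = √(45412 - 252) = √45160 = 2*√11290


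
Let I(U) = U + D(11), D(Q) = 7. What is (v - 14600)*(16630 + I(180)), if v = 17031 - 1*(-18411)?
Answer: 350499914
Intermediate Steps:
v = 35442 (v = 17031 + 18411 = 35442)
I(U) = 7 + U (I(U) = U + 7 = 7 + U)
(v - 14600)*(16630 + I(180)) = (35442 - 14600)*(16630 + (7 + 180)) = 20842*(16630 + 187) = 20842*16817 = 350499914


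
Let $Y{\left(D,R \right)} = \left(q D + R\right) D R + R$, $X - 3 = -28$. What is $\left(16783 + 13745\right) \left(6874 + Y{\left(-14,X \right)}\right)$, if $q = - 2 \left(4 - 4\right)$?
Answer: $-58033728$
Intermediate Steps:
$X = -25$ ($X = 3 - 28 = -25$)
$q = 0$ ($q = \left(-2\right) 0 = 0$)
$Y{\left(D,R \right)} = R + D R^{2}$ ($Y{\left(D,R \right)} = \left(0 D + R\right) D R + R = \left(0 + R\right) D R + R = R D R + R = D R R + R = D R^{2} + R = R + D R^{2}$)
$\left(16783 + 13745\right) \left(6874 + Y{\left(-14,X \right)}\right) = \left(16783 + 13745\right) \left(6874 - 25 \left(1 - -350\right)\right) = 30528 \left(6874 - 25 \left(1 + 350\right)\right) = 30528 \left(6874 - 8775\right) = 30528 \left(-1901\right) = -58033728$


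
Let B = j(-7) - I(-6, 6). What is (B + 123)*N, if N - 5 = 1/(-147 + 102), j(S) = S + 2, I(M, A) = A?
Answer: 25088/45 ≈ 557.51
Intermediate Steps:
j(S) = 2 + S
N = 224/45 (N = 5 + 1/(-147 + 102) = 5 + 1/(-45) = 5 - 1/45 = 224/45 ≈ 4.9778)
B = -11 (B = (2 - 7) - 1*6 = -5 - 6 = -11)
(B + 123)*N = (-11 + 123)*(224/45) = 112*(224/45) = 25088/45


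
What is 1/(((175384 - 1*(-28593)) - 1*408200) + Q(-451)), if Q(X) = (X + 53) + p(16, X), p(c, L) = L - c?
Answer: -1/205088 ≈ -4.8760e-6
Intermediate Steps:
Q(X) = 37 + 2*X (Q(X) = (X + 53) + (X - 1*16) = (53 + X) + (X - 16) = (53 + X) + (-16 + X) = 37 + 2*X)
1/(((175384 - 1*(-28593)) - 1*408200) + Q(-451)) = 1/(((175384 - 1*(-28593)) - 1*408200) + (37 + 2*(-451))) = 1/(((175384 + 28593) - 408200) + (37 - 902)) = 1/((203977 - 408200) - 865) = 1/(-204223 - 865) = 1/(-205088) = -1/205088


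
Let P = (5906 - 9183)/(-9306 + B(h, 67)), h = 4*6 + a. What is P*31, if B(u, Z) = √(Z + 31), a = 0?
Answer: 15247881/1396799 + 22939*√2/2793598 ≈ 10.928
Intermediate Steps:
h = 24 (h = 4*6 + 0 = 24 + 0 = 24)
B(u, Z) = √(31 + Z)
P = -3277/(-9306 + 7*√2) (P = (5906 - 9183)/(-9306 + √(31 + 67)) = -3277/(-9306 + √98) = -3277/(-9306 + 7*√2) ≈ 0.35251)
P*31 = (15247881/43300769 + 22939*√2/86601538)*31 = 15247881/1396799 + 22939*√2/2793598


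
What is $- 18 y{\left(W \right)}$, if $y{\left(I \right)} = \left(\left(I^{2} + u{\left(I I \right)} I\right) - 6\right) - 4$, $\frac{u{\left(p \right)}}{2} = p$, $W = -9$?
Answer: $24966$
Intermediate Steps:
$u{\left(p \right)} = 2 p$
$y{\left(I \right)} = -10 + I^{2} + 2 I^{3}$ ($y{\left(I \right)} = \left(\left(I^{2} + 2 I I I\right) - 6\right) - 4 = \left(\left(I^{2} + 2 I^{2} I\right) - 6\right) - 4 = \left(\left(I^{2} + 2 I^{3}\right) - 6\right) - 4 = \left(-6 + I^{2} + 2 I^{3}\right) - 4 = -10 + I^{2} + 2 I^{3}$)
$- 18 y{\left(W \right)} = - 18 \left(-10 + \left(-9\right)^{2} + 2 \left(-9\right)^{3}\right) = - 18 \left(-10 + 81 + 2 \left(-729\right)\right) = - 18 \left(-10 + 81 - 1458\right) = \left(-18\right) \left(-1387\right) = 24966$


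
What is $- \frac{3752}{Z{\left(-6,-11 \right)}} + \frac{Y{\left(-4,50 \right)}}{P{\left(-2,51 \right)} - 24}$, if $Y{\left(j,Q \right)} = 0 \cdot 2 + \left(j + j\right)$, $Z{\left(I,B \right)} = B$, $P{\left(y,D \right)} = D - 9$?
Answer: $\frac{33724}{99} \approx 340.65$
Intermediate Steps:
$P{\left(y,D \right)} = -9 + D$
$Y{\left(j,Q \right)} = 2 j$ ($Y{\left(j,Q \right)} = 0 + 2 j = 2 j$)
$- \frac{3752}{Z{\left(-6,-11 \right)}} + \frac{Y{\left(-4,50 \right)}}{P{\left(-2,51 \right)} - 24} = - \frac{3752}{-11} + \frac{2 \left(-4\right)}{\left(-9 + 51\right) - 24} = \left(-3752\right) \left(- \frac{1}{11}\right) - \frac{8}{42 - 24} = \frac{3752}{11} - \frac{8}{18} = \frac{3752}{11} - \frac{4}{9} = \frac{33724}{99}$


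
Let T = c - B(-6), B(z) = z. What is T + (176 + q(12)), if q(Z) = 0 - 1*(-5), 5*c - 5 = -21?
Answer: 919/5 ≈ 183.80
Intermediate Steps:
c = -16/5 (c = 1 + (1/5)*(-21) = 1 - 21/5 = -16/5 ≈ -3.2000)
q(Z) = 5 (q(Z) = 0 + 5 = 5)
T = 14/5 (T = -16/5 - 1*(-6) = -16/5 + 6 = 14/5 ≈ 2.8000)
T + (176 + q(12)) = 14/5 + (176 + 5) = 14/5 + 181 = 919/5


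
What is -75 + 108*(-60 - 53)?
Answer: -12279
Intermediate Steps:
-75 + 108*(-60 - 53) = -75 + 108*(-113) = -75 - 12204 = -12279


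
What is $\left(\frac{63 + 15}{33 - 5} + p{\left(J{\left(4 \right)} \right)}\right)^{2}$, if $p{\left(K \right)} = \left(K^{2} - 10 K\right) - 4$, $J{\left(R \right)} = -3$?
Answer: $\frac{279841}{196} \approx 1427.8$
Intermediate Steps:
$p{\left(K \right)} = -4 + K^{2} - 10 K$
$\left(\frac{63 + 15}{33 - 5} + p{\left(J{\left(4 \right)} \right)}\right)^{2} = \left(\frac{63 + 15}{33 - 5} - \left(-26 - 9\right)\right)^{2} = \left(\frac{78}{28} + \left(-4 + 9 + 30\right)\right)^{2} = \left(78 \cdot \frac{1}{28} + 35\right)^{2} = \left(\frac{39}{14} + 35\right)^{2} = \left(\frac{529}{14}\right)^{2} = \frac{279841}{196}$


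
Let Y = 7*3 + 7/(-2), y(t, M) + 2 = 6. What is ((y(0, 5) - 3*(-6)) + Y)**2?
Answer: 6241/4 ≈ 1560.3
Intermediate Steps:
y(t, M) = 4 (y(t, M) = -2 + 6 = 4)
Y = 35/2 (Y = 21 + 7*(-1/2) = 21 - 7/2 = 35/2 ≈ 17.500)
((y(0, 5) - 3*(-6)) + Y)**2 = ((4 - 3*(-6)) + 35/2)**2 = ((4 + 18) + 35/2)**2 = (22 + 35/2)**2 = (79/2)**2 = 6241/4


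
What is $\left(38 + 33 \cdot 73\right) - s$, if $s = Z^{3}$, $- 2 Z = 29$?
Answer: $\frac{43965}{8} \approx 5495.6$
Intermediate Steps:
$Z = - \frac{29}{2}$ ($Z = \left(- \frac{1}{2}\right) 29 = - \frac{29}{2} \approx -14.5$)
$s = - \frac{24389}{8}$ ($s = \left(- \frac{29}{2}\right)^{3} = - \frac{24389}{8} \approx -3048.6$)
$\left(38 + 33 \cdot 73\right) - s = \left(38 + 33 \cdot 73\right) - - \frac{24389}{8} = \left(38 + 2409\right) + \frac{24389}{8} = 2447 + \frac{24389}{8} = \frac{43965}{8}$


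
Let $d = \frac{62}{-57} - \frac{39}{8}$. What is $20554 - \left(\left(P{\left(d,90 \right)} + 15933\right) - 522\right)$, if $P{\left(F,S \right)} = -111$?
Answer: $5254$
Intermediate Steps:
$d = - \frac{2719}{456}$ ($d = 62 \left(- \frac{1}{57}\right) - \frac{39}{8} = - \frac{62}{57} - \frac{39}{8} = - \frac{2719}{456} \approx -5.9627$)
$20554 - \left(\left(P{\left(d,90 \right)} + 15933\right) - 522\right) = 20554 - \left(\left(-111 + 15933\right) - 522\right) = 20554 - \left(15822 - 522\right) = 20554 - 15300 = 5254$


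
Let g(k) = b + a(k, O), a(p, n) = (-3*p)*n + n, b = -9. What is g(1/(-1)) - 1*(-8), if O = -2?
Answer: -9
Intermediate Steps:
a(p, n) = n - 3*n*p (a(p, n) = -3*n*p + n = n - 3*n*p)
g(k) = -11 + 6*k (g(k) = -9 - 2*(1 - 3*k) = -9 + (-2 + 6*k) = -11 + 6*k)
g(1/(-1)) - 1*(-8) = (-11 + 6/(-1)) - 1*(-8) = (-11 + 6*(-1)) + 8 = (-11 - 6) + 8 = -17 + 8 = -9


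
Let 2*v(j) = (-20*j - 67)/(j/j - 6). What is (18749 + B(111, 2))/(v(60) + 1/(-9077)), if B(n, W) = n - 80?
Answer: 1704660600/11500549 ≈ 148.22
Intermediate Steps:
B(n, W) = -80 + n
v(j) = 67/10 + 2*j (v(j) = ((-20*j - 67)/(j/j - 6))/2 = ((-67 - 20*j)/(1 - 6))/2 = ((-67 - 20*j)/(-5))/2 = ((-67 - 20*j)*(-⅕))/2 = (67/5 + 4*j)/2 = 67/10 + 2*j)
(18749 + B(111, 2))/(v(60) + 1/(-9077)) = (18749 + (-80 + 111))/((67/10 + 2*60) + 1/(-9077)) = (18749 + 31)/((67/10 + 120) - 1/9077) = 18780/(1267/10 - 1/9077) = 18780/(11500549/90770) = 18780*(90770/11500549) = 1704660600/11500549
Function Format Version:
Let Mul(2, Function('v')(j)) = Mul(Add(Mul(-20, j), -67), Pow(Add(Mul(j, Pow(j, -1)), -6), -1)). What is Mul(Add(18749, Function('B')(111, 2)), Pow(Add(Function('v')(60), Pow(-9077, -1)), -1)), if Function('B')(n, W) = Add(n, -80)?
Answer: Rational(1704660600, 11500549) ≈ 148.22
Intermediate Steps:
Function('B')(n, W) = Add(-80, n)
Function('v')(j) = Add(Rational(67, 10), Mul(2, j)) (Function('v')(j) = Mul(Rational(1, 2), Mul(Add(Mul(-20, j), -67), Pow(Add(Mul(j, Pow(j, -1)), -6), -1))) = Mul(Rational(1, 2), Mul(Add(-67, Mul(-20, j)), Pow(Add(1, -6), -1))) = Mul(Rational(1, 2), Mul(Add(-67, Mul(-20, j)), Pow(-5, -1))) = Mul(Rational(1, 2), Mul(Add(-67, Mul(-20, j)), Rational(-1, 5))) = Mul(Rational(1, 2), Add(Rational(67, 5), Mul(4, j))) = Add(Rational(67, 10), Mul(2, j)))
Mul(Add(18749, Function('B')(111, 2)), Pow(Add(Function('v')(60), Pow(-9077, -1)), -1)) = Mul(Add(18749, Add(-80, 111)), Pow(Add(Add(Rational(67, 10), Mul(2, 60)), Pow(-9077, -1)), -1)) = Mul(Add(18749, 31), Pow(Add(Add(Rational(67, 10), 120), Rational(-1, 9077)), -1)) = Mul(18780, Pow(Add(Rational(1267, 10), Rational(-1, 9077)), -1)) = Mul(18780, Pow(Rational(11500549, 90770), -1)) = Mul(18780, Rational(90770, 11500549)) = Rational(1704660600, 11500549)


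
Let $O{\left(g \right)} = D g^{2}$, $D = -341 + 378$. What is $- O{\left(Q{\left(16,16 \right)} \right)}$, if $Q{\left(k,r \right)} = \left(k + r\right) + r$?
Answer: $-85248$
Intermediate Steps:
$D = 37$
$Q{\left(k,r \right)} = k + 2 r$
$O{\left(g \right)} = 37 g^{2}$
$- O{\left(Q{\left(16,16 \right)} \right)} = - 37 \left(16 + 2 \cdot 16\right)^{2} = - 37 \left(16 + 32\right)^{2} = - 37 \cdot 48^{2} = - 37 \cdot 2304 = \left(-1\right) 85248 = -85248$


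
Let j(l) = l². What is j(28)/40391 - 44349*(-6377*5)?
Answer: 57115615135999/40391 ≈ 1.4141e+9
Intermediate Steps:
j(28)/40391 - 44349*(-6377*5) = 28²/40391 - 44349*(-6377*5) = 784*(1/40391) - 44349/(1/(-31885)) = 784/40391 - 44349/(-1/31885) = 784/40391 - 44349*(-31885) = 784/40391 + 1414067865 = 57115615135999/40391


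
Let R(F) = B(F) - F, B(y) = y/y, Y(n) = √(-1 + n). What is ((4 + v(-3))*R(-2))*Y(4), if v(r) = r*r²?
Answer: -69*√3 ≈ -119.51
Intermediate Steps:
v(r) = r³
B(y) = 1
R(F) = 1 - F
((4 + v(-3))*R(-2))*Y(4) = ((4 + (-3)³)*(1 - 1*(-2)))*√(-1 + 4) = ((4 - 27)*(1 + 2))*√3 = (-23*3)*√3 = -69*√3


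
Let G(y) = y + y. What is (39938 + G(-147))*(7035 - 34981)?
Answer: -1107891224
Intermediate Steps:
G(y) = 2*y
(39938 + G(-147))*(7035 - 34981) = (39938 + 2*(-147))*(7035 - 34981) = (39938 - 294)*(-27946) = 39644*(-27946) = -1107891224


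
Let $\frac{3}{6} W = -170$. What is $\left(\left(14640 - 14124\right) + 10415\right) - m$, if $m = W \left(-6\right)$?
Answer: $8891$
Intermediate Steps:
$W = -340$ ($W = 2 \left(-170\right) = -340$)
$m = 2040$ ($m = \left(-340\right) \left(-6\right) = 2040$)
$\left(\left(14640 - 14124\right) + 10415\right) - m = \left(\left(14640 - 14124\right) + 10415\right) - 2040 = \left(516 + 10415\right) - 2040 = 10931 - 2040 = 8891$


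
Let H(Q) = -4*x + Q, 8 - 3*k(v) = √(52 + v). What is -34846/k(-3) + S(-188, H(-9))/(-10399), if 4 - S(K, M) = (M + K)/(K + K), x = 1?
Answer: -408746090215/3910024 ≈ -1.0454e+5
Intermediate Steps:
k(v) = 8/3 - √(52 + v)/3
H(Q) = -4 + Q (H(Q) = -4*1 + Q = -4 + Q)
S(K, M) = 4 - (K + M)/(2*K) (S(K, M) = 4 - (M + K)/(K + K) = 4 - (K + M)/(2*K))
-34846/k(-3) + S(-188, H(-9))/(-10399) = -34846/(8/3 - √(52 - 3)/3) + ((½)*(-(-4 - 9) + 7*(-188))/(-188))/(-10399) = -34846/(8/3 - √49/3) + ((½)*(-1/188)*(-1*(-13) - 1316))*(-1/10399) = -34846/(8/3 - ⅓*7) + ((½)*(-1/188)*(13 - 1316))*(-1/10399) = -34846/(8/3 - 7/3) + ((½)*(-1/188)*(-1303))*(-1/10399) = -34846/⅓ + (1303/376)*(-1/10399) = -34846*3 - 1303/3910024 = -104538 - 1303/3910024 = -408746090215/3910024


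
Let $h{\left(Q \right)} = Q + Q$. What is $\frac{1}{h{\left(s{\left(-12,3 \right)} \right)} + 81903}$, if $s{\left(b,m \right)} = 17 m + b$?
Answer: $\frac{1}{81981} \approx 1.2198 \cdot 10^{-5}$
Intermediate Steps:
$s{\left(b,m \right)} = b + 17 m$
$h{\left(Q \right)} = 2 Q$
$\frac{1}{h{\left(s{\left(-12,3 \right)} \right)} + 81903} = \frac{1}{2 \left(-12 + 17 \cdot 3\right) + 81903} = \frac{1}{2 \left(-12 + 51\right) + 81903} = \frac{1}{2 \cdot 39 + 81903} = \frac{1}{78 + 81903} = \frac{1}{81981}$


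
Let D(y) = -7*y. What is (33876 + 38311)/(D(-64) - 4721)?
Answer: -72187/4273 ≈ -16.894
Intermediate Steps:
(33876 + 38311)/(D(-64) - 4721) = (33876 + 38311)/(-7*(-64) - 4721) = 72187/(448 - 4721) = 72187/(-4273) = 72187*(-1/4273) = -72187/4273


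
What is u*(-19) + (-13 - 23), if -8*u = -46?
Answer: -581/4 ≈ -145.25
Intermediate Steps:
u = 23/4 (u = -1/8*(-46) = 23/4 ≈ 5.7500)
u*(-19) + (-13 - 23) = (23/4)*(-19) + (-13 - 23) = -437/4 - 36 = -581/4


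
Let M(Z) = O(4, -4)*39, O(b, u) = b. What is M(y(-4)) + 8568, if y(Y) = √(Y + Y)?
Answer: 8724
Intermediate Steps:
y(Y) = √2*√Y (y(Y) = √(2*Y) = √2*√Y)
M(Z) = 156 (M(Z) = 4*39 = 156)
M(y(-4)) + 8568 = 156 + 8568 = 8724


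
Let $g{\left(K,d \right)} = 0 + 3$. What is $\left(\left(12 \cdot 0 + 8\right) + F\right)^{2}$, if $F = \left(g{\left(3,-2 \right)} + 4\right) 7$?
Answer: $3249$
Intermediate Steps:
$g{\left(K,d \right)} = 3$
$F = 49$ ($F = \left(3 + 4\right) 7 = 7 \cdot 7 = 49$)
$\left(\left(12 \cdot 0 + 8\right) + F\right)^{2} = \left(\left(12 \cdot 0 + 8\right) + 49\right)^{2} = \left(\left(0 + 8\right) + 49\right)^{2} = \left(8 + 49\right)^{2} = 57^{2} = 3249$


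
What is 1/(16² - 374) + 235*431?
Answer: 11951629/118 ≈ 1.0129e+5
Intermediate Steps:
1/(16² - 374) + 235*431 = 1/(256 - 374) + 101285 = 1/(-118) + 101285 = -1/118 + 101285 = 11951629/118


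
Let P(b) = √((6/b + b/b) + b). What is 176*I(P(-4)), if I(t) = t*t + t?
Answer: -792 + 264*I*√2 ≈ -792.0 + 373.35*I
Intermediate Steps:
P(b) = √(1 + b + 6/b) (P(b) = √((6/b + 1) + b) = √((1 + 6/b) + b) = √(1 + b + 6/b))
I(t) = t + t² (I(t) = t² + t = t + t²)
176*I(P(-4)) = 176*(√(1 - 4 + 6/(-4))*(1 + √(1 - 4 + 6/(-4)))) = 176*(√(1 - 4 + 6*(-¼))*(1 + √(1 - 4 + 6*(-¼)))) = 176*(√(1 - 4 - 3/2)*(1 + √(1 - 4 - 3/2))) = 176*(√(-9/2)*(1 + √(-9/2))) = 176*((3*I*√2/2)*(1 + 3*I*√2/2)) = 176*(3*I*√2*(1 + 3*I*√2/2)/2) = 264*I*√2*(1 + 3*I*√2/2)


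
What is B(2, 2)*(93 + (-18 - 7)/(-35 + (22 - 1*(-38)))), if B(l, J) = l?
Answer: 184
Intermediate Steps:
B(2, 2)*(93 + (-18 - 7)/(-35 + (22 - 1*(-38)))) = 2*(93 + (-18 - 7)/(-35 + (22 - 1*(-38)))) = 2*(93 - 25/(-35 + (22 + 38))) = 2*(93 - 25/(-35 + 60)) = 2*(93 - 25/25) = 2*(93 - 25*1/25) = 2*(93 - 1) = 2*92 = 184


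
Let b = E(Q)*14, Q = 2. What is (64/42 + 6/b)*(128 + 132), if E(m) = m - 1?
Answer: 10660/21 ≈ 507.62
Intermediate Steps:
E(m) = -1 + m
b = 14 (b = (-1 + 2)*14 = 1*14 = 14)
(64/42 + 6/b)*(128 + 132) = (64/42 + 6/14)*(128 + 132) = (64*(1/42) + 6*(1/14))*260 = (32/21 + 3/7)*260 = (41/21)*260 = 10660/21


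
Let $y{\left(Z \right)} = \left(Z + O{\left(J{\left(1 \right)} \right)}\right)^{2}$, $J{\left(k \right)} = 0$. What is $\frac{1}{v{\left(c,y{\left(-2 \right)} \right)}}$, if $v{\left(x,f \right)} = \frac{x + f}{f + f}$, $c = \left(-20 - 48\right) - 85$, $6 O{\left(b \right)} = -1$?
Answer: $- \frac{338}{5339} \approx -0.063308$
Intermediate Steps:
$O{\left(b \right)} = - \frac{1}{6}$ ($O{\left(b \right)} = \frac{1}{6} \left(-1\right) = - \frac{1}{6}$)
$c = -153$ ($c = -68 - 85 = -153$)
$y{\left(Z \right)} = \left(- \frac{1}{6} + Z\right)^{2}$ ($y{\left(Z \right)} = \left(Z - \frac{1}{6}\right)^{2} = \left(- \frac{1}{6} + Z\right)^{2}$)
$v{\left(x,f \right)} = \frac{f + x}{2 f}$
$\frac{1}{v{\left(c,y{\left(-2 \right)} \right)}} = \frac{1}{\frac{1}{2} \frac{1}{\frac{1}{36} \left(-1 + 6 \left(-2\right)\right)^{2}} \left(\frac{\left(-1 + 6 \left(-2\right)\right)^{2}}{36} - 153\right)} = \frac{1}{\frac{1}{2} \frac{1}{\frac{1}{36} \left(-1 - 12\right)^{2}} \left(\frac{\left(-1 - 12\right)^{2}}{36} - 153\right)} = \frac{1}{\frac{1}{2} \frac{1}{\frac{1}{36} \left(-13\right)^{2}} \left(\frac{\left(-13\right)^{2}}{36} - 153\right)} = \frac{1}{\frac{1}{2} \frac{1}{\frac{1}{36} \cdot 169} \left(\frac{1}{36} \cdot 169 - 153\right)} = \frac{1}{\frac{1}{2} \frac{1}{\frac{169}{36}} \left(\frac{169}{36} - 153\right)} = \frac{1}{\frac{1}{2} \cdot \frac{36}{169} \left(- \frac{5339}{36}\right)} = \frac{1}{- \frac{5339}{338}} = - \frac{338}{5339}$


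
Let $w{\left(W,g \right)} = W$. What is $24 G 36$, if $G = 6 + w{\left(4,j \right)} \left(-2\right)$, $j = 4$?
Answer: $-1728$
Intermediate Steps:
$G = -2$ ($G = 6 + 4 \left(-2\right) = 6 - 8 = -2$)
$24 G 36 = 24 \left(-2\right) 36 = \left(-48\right) 36 = -1728$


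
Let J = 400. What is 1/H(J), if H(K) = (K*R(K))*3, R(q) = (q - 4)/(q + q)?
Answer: 1/594 ≈ 0.0016835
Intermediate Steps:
R(q) = (-4 + q)/(2*q) (R(q) = (-4 + q)/((2*q)) = (-4 + q)*(1/(2*q)) = (-4 + q)/(2*q))
H(K) = -6 + 3*K/2 (H(K) = (K*((-4 + K)/(2*K)))*3 = (-2 + K/2)*3 = -6 + 3*K/2)
1/H(J) = 1/(-6 + (3/2)*400) = 1/(-6 + 600) = 1/594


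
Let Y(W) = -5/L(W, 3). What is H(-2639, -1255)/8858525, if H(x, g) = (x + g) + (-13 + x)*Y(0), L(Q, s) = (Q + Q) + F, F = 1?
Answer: 9366/8858525 ≈ 0.0010573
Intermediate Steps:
L(Q, s) = 1 + 2*Q (L(Q, s) = (Q + Q) + 1 = 2*Q + 1 = 1 + 2*Q)
Y(W) = -5/(1 + 2*W)
H(x, g) = 65 + g - 4*x (H(x, g) = (x + g) + (-13 + x)*(-5/(1 + 2*0)) = (g + x) + (-13 + x)*(-5/(1 + 0)) = (g + x) + (-13 + x)*(-5/1) = (g + x) + (-13 + x)*(-5*1) = (g + x) + (-13 + x)*(-5) = (g + x) + (65 - 5*x) = 65 + g - 4*x)
H(-2639, -1255)/8858525 = (65 - 1255 - 4*(-2639))/8858525 = (65 - 1255 + 10556)*(1/8858525) = 9366*(1/8858525) = 9366/8858525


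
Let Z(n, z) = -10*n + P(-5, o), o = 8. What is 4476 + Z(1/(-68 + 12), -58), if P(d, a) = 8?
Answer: 125557/28 ≈ 4484.2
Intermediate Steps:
Z(n, z) = 8 - 10*n (Z(n, z) = -10*n + 8 = 8 - 10*n)
4476 + Z(1/(-68 + 12), -58) = 4476 + (8 - 10/(-68 + 12)) = 4476 + (8 - 10/(-56)) = 4476 + (8 - 10*(-1/56)) = 4476 + (8 + 5/28) = 4476 + 229/28 = 125557/28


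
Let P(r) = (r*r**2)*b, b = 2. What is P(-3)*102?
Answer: -5508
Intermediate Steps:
P(r) = 2*r**3 (P(r) = (r*r**2)*2 = r**3*2 = 2*r**3)
P(-3)*102 = (2*(-3)**3)*102 = (2*(-27))*102 = -54*102 = -5508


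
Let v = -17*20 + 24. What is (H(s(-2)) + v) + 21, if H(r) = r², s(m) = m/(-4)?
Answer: -1179/4 ≈ -294.75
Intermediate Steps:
s(m) = -m/4 (s(m) = m*(-¼) = -m/4)
v = -316 (v = -340 + 24 = -316)
(H(s(-2)) + v) + 21 = ((-¼*(-2))² - 316) + 21 = ((½)² - 316) + 21 = (¼ - 316) + 21 = -1263/4 + 21 = -1179/4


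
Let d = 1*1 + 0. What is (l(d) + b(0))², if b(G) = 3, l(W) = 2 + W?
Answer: 36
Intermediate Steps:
d = 1 (d = 1 + 0 = 1)
(l(d) + b(0))² = ((2 + 1) + 3)² = (3 + 3)² = 6² = 36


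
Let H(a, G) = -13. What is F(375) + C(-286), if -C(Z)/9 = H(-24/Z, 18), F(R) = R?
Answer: 492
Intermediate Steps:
C(Z) = 117 (C(Z) = -9*(-13) = 117)
F(375) + C(-286) = 375 + 117 = 492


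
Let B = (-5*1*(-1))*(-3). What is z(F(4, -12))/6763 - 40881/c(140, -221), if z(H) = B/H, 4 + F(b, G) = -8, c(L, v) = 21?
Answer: -368637569/189364 ≈ -1946.7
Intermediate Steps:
F(b, G) = -12 (F(b, G) = -4 - 8 = -12)
B = -15 (B = -5*(-1)*(-3) = 5*(-3) = -15)
z(H) = -15/H
z(F(4, -12))/6763 - 40881/c(140, -221) = -15/(-12)/6763 - 40881/21 = -15*(-1/12)*(1/6763) - 40881*1/21 = (5/4)*(1/6763) - 13627/7 = 5/27052 - 13627/7 = -368637569/189364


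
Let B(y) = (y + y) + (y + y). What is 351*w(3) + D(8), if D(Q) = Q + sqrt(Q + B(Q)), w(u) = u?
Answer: 1061 + 2*sqrt(10) ≈ 1067.3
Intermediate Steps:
B(y) = 4*y (B(y) = 2*y + 2*y = 4*y)
D(Q) = Q + sqrt(5)*sqrt(Q) (D(Q) = Q + sqrt(Q + 4*Q) = Q + sqrt(5*Q) = Q + sqrt(5)*sqrt(Q))
351*w(3) + D(8) = 351*3 + (8 + sqrt(5)*sqrt(8)) = 1053 + (8 + sqrt(5)*(2*sqrt(2))) = 1053 + (8 + 2*sqrt(10)) = 1061 + 2*sqrt(10)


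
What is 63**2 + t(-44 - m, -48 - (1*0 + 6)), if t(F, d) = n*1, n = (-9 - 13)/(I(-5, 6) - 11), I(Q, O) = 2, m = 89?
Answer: 35743/9 ≈ 3971.4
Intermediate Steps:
n = 22/9 (n = (-9 - 13)/(2 - 11) = -22/(-9) = -22*(-1/9) = 22/9 ≈ 2.4444)
t(F, d) = 22/9 (t(F, d) = (22/9)*1 = 22/9)
63**2 + t(-44 - m, -48 - (1*0 + 6)) = 63**2 + 22/9 = 3969 + 22/9 = 35743/9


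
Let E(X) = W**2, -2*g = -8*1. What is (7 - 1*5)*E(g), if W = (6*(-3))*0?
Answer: 0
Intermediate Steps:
g = 4 (g = -(-4) = -1/2*(-8) = 4)
W = 0 (W = -18*0 = 0)
E(X) = 0 (E(X) = 0**2 = 0)
(7 - 1*5)*E(g) = (7 - 1*5)*0 = (7 - 5)*0 = 2*0 = 0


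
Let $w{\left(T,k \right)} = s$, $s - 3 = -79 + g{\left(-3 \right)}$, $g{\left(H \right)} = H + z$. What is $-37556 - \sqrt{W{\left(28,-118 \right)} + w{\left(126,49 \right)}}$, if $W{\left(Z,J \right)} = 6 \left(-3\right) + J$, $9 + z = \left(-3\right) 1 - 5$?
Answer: $-37556 - 2 i \sqrt{58} \approx -37556.0 - 15.232 i$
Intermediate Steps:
$z = -17$ ($z = -9 - 8 = -17$)
$g{\left(H \right)} = -17 + H$ ($g{\left(H \right)} = H - 17 = -17 + H$)
$W{\left(Z,J \right)} = -18 + J$
$s = -96$ ($s = 3 - 99 = -96$)
$w{\left(T,k \right)} = -96$
$-37556 - \sqrt{W{\left(28,-118 \right)} + w{\left(126,49 \right)}} = -37556 - \sqrt{\left(-18 - 118\right) - 96} = -37556 - \sqrt{-136 - 96} = -37556 - \sqrt{-232} = -37556 - 2 i \sqrt{58}$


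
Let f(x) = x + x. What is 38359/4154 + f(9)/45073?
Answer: 1729029979/187233242 ≈ 9.2346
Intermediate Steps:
f(x) = 2*x
38359/4154 + f(9)/45073 = 38359/4154 + (2*9)/45073 = 38359*(1/4154) + 18*(1/45073) = 38359/4154 + 18/45073 = 1729029979/187233242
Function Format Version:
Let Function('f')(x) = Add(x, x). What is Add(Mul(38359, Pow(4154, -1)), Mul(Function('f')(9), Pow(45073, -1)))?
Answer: Rational(1729029979, 187233242) ≈ 9.2346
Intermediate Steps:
Function('f')(x) = Mul(2, x)
Add(Mul(38359, Pow(4154, -1)), Mul(Function('f')(9), Pow(45073, -1))) = Add(Mul(38359, Pow(4154, -1)), Mul(Mul(2, 9), Pow(45073, -1))) = Add(Mul(38359, Rational(1, 4154)), Mul(18, Rational(1, 45073))) = Add(Rational(38359, 4154), Rational(18, 45073)) = Rational(1729029979, 187233242)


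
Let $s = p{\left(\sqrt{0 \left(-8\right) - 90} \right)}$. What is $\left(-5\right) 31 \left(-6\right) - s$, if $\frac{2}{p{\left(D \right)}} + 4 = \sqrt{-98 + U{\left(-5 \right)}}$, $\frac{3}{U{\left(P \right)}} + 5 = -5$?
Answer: $\frac{1063070}{1143} + \frac{2 i \sqrt{9830}}{1143} \approx 930.07 + 0.17348 i$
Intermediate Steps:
$U{\left(P \right)} = - \frac{3}{10}$ ($U{\left(P \right)} = \frac{3}{-5 - 5} = \frac{3}{-10} = 3 \left(- \frac{1}{10}\right) = - \frac{3}{10}$)
$p{\left(D \right)} = \frac{2}{-4 + \frac{i \sqrt{9830}}{10}}$ ($p{\left(D \right)} = \frac{2}{-4 + \sqrt{-98 - \frac{3}{10}}} = \frac{2}{-4 + \sqrt{- \frac{983}{10}}} = \frac{2}{-4 + \frac{i \sqrt{9830}}{10}}$)
$s = - \frac{80}{1143} - \frac{2 i \sqrt{9830}}{1143} \approx -0.069991 - 0.17348 i$
$\left(-5\right) 31 \left(-6\right) - s = \left(-5\right) 31 \left(-6\right) - \left(- \frac{80}{1143} - \frac{2 i \sqrt{9830}}{1143}\right) = \left(-155\right) \left(-6\right) + \left(\frac{80}{1143} + \frac{2 i \sqrt{9830}}{1143}\right) = 930 + \left(\frac{80}{1143} + \frac{2 i \sqrt{9830}}{1143}\right) = \frac{1063070}{1143} + \frac{2 i \sqrt{9830}}{1143}$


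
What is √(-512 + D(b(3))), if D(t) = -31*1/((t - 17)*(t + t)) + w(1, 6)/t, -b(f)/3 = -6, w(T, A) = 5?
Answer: I*√18453/6 ≈ 22.64*I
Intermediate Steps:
b(f) = 18 (b(f) = -3*(-6) = 18)
D(t) = 5/t - 31/(2*t*(-17 + t)) (D(t) = -31*1/((t - 17)*(t + t)) + 5/t = -31*1/(2*t*(-17 + t)) + 5/t = -31/(2*t*(-17 + t)) + 5/t = 5/t - 31/(2*t*(-17 + t)))
√(-512 + D(b(3))) = √(-512 + (½)*(-201 + 10*18)/(18*(-17 + 18))) = √(-512 + (½)*(1/18)*(-201 + 180)/1) = √(-512 + (½)*(1/18)*1*(-21)) = √(-512 - 7/12) = √(-6151/12) = I*√18453/6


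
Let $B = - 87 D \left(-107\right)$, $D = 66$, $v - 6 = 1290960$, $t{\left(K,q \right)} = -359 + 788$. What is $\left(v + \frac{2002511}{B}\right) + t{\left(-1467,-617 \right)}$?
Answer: $\frac{793427342141}{614394} \approx 1.2914 \cdot 10^{6}$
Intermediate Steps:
$t{\left(K,q \right)} = 429$
$v = 1290966$ ($v = 6 + 1290960 = 1290966$)
$B = 614394$ ($B = \left(-87\right) 66 \left(-107\right) = \left(-5742\right) \left(-107\right) = 614394$)
$\left(v + \frac{2002511}{B}\right) + t{\left(-1467,-617 \right)} = \left(1290966 + \frac{2002511}{614394}\right) + 429 = \frac{793163767115}{614394} + 429 = \frac{793427342141}{614394}$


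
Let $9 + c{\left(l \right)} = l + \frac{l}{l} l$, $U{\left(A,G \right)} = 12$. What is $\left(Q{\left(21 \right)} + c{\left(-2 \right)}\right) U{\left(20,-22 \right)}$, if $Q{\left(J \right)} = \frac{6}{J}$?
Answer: $- \frac{1068}{7} \approx -152.57$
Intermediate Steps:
$c{\left(l \right)} = -9 + 2 l$ ($c{\left(l \right)} = -9 + \left(l + \frac{l}{l} l\right) = -9 + \left(l + 1 l\right) = -9 + \left(l + l\right) = -9 + 2 l$)
$\left(Q{\left(21 \right)} + c{\left(-2 \right)}\right) U{\left(20,-22 \right)} = \left(\frac{6}{21} + \left(-9 + 2 \left(-2\right)\right)\right) 12 = \left(6 \cdot \frac{1}{21} - 13\right) 12 = \left(\frac{2}{7} - 13\right) 12 = \left(- \frac{89}{7}\right) 12 = - \frac{1068}{7}$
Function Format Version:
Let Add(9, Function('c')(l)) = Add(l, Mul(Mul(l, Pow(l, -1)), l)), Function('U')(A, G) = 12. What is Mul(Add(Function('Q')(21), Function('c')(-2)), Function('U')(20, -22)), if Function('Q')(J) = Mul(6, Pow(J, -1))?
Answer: Rational(-1068, 7) ≈ -152.57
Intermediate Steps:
Function('c')(l) = Add(-9, Mul(2, l)) (Function('c')(l) = Add(-9, Add(l, Mul(Mul(l, Pow(l, -1)), l))) = Add(-9, Add(l, Mul(1, l))) = Add(-9, Add(l, l)) = Add(-9, Mul(2, l)))
Mul(Add(Function('Q')(21), Function('c')(-2)), Function('U')(20, -22)) = Mul(Add(Mul(6, Pow(21, -1)), Add(-9, Mul(2, -2))), 12) = Mul(Add(Mul(6, Rational(1, 21)), Add(-9, -4)), 12) = Mul(Add(Rational(2, 7), -13), 12) = Mul(Rational(-89, 7), 12) = Rational(-1068, 7)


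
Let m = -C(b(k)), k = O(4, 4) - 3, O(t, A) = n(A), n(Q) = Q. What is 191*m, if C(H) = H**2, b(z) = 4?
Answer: -3056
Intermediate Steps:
O(t, A) = A
k = 1 (k = 4 - 3 = 1)
m = -16 (m = -1*4**2 = -1*16 = -16)
191*m = 191*(-16) = -3056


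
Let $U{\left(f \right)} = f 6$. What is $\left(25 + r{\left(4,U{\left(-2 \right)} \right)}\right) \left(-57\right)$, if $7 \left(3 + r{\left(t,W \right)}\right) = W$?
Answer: $- \frac{8094}{7} \approx -1156.3$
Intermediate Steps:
$U{\left(f \right)} = 6 f$
$r{\left(t,W \right)} = -3 + \frac{W}{7}$
$\left(25 + r{\left(4,U{\left(-2 \right)} \right)}\right) \left(-57\right) = \left(25 - \left(3 - \frac{6 \left(-2\right)}{7}\right)\right) \left(-57\right) = \left(25 + \left(-3 + \frac{1}{7} \left(-12\right)\right)\right) \left(-57\right) = \left(25 - \frac{33}{7}\right) \left(-57\right) = \frac{142}{7} \left(-57\right) = - \frac{8094}{7}$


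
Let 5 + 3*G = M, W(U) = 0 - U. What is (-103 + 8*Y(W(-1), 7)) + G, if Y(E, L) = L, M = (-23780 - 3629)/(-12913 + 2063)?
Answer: -518897/10850 ≈ -47.825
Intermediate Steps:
W(U) = -U
M = 27409/10850 (M = -27409/(-10850) = -27409*(-1/10850) = 27409/10850 ≈ 2.5262)
G = -8947/10850 (G = -5/3 + (1/3)*(27409/10850) = -5/3 + 27409/32550 = -8947/10850 ≈ -0.82461)
(-103 + 8*Y(W(-1), 7)) + G = (-103 + 8*7) - 8947/10850 = (-103 + 56) - 8947/10850 = -47 - 8947/10850 = -518897/10850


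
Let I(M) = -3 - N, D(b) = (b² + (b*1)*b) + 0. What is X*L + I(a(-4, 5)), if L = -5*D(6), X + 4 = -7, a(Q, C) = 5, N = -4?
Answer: 3961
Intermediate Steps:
D(b) = 2*b² (D(b) = (b² + b*b) + 0 = (b² + b²) + 0 = 2*b² + 0 = 2*b²)
X = -11 (X = -4 - 7 = -11)
L = -360 (L = -10*6² = -10*36 = -5*72 = -360)
I(M) = 1 (I(M) = -3 - 1*(-4) = -3 + 4 = 1)
X*L + I(a(-4, 5)) = -11*(-360) + 1 = 3960 + 1 = 3961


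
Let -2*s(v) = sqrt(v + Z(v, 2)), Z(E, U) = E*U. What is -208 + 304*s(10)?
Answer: -208 - 152*sqrt(30) ≈ -1040.5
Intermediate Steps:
s(v) = -sqrt(3)*sqrt(v)/2 (s(v) = -sqrt(v + v*2)/2 = -sqrt(v + 2*v)/2 = -sqrt(3)*sqrt(v)/2)
-208 + 304*s(10) = -208 + 304*(-sqrt(3)*sqrt(10)/2) = -208 + 304*(-sqrt(30)/2) = -208 - 152*sqrt(30)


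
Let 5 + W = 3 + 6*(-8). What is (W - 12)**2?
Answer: 3844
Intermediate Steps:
W = -50 (W = -5 + (3 + 6*(-8)) = -5 + (3 - 48) = -5 - 45 = -50)
(W - 12)**2 = (-50 - 12)**2 = (-62)**2 = 3844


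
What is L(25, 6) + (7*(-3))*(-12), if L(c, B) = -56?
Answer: 196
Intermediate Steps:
L(25, 6) + (7*(-3))*(-12) = -56 + (7*(-3))*(-12) = -56 - 21*(-12) = -56 + 252 = 196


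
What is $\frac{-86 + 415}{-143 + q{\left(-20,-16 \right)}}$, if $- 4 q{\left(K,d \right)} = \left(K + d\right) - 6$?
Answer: $- \frac{658}{265} \approx -2.483$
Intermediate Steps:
$q{\left(K,d \right)} = \frac{3}{2} - \frac{K}{4} - \frac{d}{4}$ ($q{\left(K,d \right)} = - \frac{\left(K + d\right) - 6}{4} = - \frac{-6 + K + d}{4} = \frac{3}{2} - \frac{K}{4} - \frac{d}{4}$)
$\frac{-86 + 415}{-143 + q{\left(-20,-16 \right)}} = \frac{-86 + 415}{-143 - - \frac{21}{2}} = \frac{329}{-143 + \left(\frac{3}{2} + 5 + 4\right)} = \frac{329}{-143 + \frac{21}{2}} = \frac{329}{- \frac{265}{2}} = 329 \left(- \frac{2}{265}\right) = - \frac{658}{265}$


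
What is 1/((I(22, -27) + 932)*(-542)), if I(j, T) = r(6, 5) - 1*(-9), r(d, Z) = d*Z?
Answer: -1/526282 ≈ -1.9001e-6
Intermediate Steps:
r(d, Z) = Z*d
I(j, T) = 39 (I(j, T) = 5*6 - 1*(-9) = 30 + 9 = 39)
1/((I(22, -27) + 932)*(-542)) = 1/((39 + 932)*(-542)) = -1/542/971 = (1/971)*(-1/542) = -1/526282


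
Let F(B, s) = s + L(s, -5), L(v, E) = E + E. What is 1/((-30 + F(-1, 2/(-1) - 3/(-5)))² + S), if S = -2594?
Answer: -25/22001 ≈ -0.0011363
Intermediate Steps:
L(v, E) = 2*E
F(B, s) = -10 + s (F(B, s) = s + 2*(-5) = s - 10 = -10 + s)
1/((-30 + F(-1, 2/(-1) - 3/(-5)))² + S) = 1/((-30 + (-10 + (2/(-1) - 3/(-5))))² - 2594) = 1/((-30 + (-10 + (2*(-1) - 3*(-⅕))))² - 2594) = 1/((-30 + (-10 + (-2 + ⅗)))² - 2594) = 1/((-30 + (-10 - 7/5))² - 2594) = 1/((-30 - 57/5)² - 2594) = 1/((-207/5)² - 2594) = 1/(42849/25 - 2594) = 1/(-22001/25) = -25/22001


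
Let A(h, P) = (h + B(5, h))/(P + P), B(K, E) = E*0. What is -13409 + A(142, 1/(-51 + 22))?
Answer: -15468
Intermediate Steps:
B(K, E) = 0
A(h, P) = h/(2*P) (A(h, P) = (h + 0)/(P + P) = h/((2*P)) = h*(1/(2*P)) = h/(2*P))
-13409 + A(142, 1/(-51 + 22)) = -13409 + (½)*142/1/(-51 + 22) = -13409 + (½)*142/1/(-29) = -13409 + (½)*142/(-1/29) = -13409 + (½)*142*(-29) = -13409 - 2059 = -15468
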